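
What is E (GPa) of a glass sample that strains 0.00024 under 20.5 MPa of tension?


Young's modulus: E = stress / strain
  E = 20.5 MPa / 0.00024 = 85416.67 MPa
Convert to GPa: 85416.67 / 1000 = 85.42 GPa

85.42 GPa


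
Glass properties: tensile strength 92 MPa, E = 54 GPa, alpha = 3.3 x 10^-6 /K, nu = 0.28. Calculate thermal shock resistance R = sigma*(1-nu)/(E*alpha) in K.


Thermal shock resistance: R = sigma * (1 - nu) / (E * alpha)
  Numerator = 92 * (1 - 0.28) = 66.24
  Denominator = 54 * 1000 * (3.3 x 10^-6) = 0.1782
  R = 66.24 / 0.1782 = 371.7 K

371.7 K


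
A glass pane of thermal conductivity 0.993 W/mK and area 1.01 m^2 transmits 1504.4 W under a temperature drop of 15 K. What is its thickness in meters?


Fourier's law: t = k * A * dT / Q
  t = 0.993 * 1.01 * 15 / 1504.4
  t = 15.04395 / 1504.4 = 0.01 m

0.01 m


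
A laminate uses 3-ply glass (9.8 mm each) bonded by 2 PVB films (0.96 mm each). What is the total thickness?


Total thickness = glass contribution + PVB contribution
  Glass: 3 * 9.8 = 29.4 mm
  PVB: 2 * 0.96 = 1.92 mm
  Total = 29.4 + 1.92 = 31.32 mm

31.32 mm


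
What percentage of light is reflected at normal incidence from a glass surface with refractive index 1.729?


Fresnel reflectance at normal incidence:
  R = ((n - 1)/(n + 1))^2
  (n - 1)/(n + 1) = (1.729 - 1)/(1.729 + 1) = 0.267131
  R = 0.267131^2 = 0.071359
  R(%) = 0.071359 * 100 = 7.136%

7.136%


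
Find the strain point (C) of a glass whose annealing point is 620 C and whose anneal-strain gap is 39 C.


Strain point = annealing point - difference:
  T_strain = 620 - 39 = 581 C

581 C


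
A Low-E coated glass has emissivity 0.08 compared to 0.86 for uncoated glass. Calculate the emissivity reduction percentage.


Percentage reduction = (1 - coated/uncoated) * 100
  Ratio = 0.08 / 0.86 = 0.093
  Reduction = (1 - 0.093) * 100 = 90.7%

90.7%


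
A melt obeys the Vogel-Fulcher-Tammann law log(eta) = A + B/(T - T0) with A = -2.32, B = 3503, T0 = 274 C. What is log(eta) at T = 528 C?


VFT equation: log(eta) = A + B / (T - T0)
  T - T0 = 528 - 274 = 254
  B / (T - T0) = 3503 / 254 = 13.791
  log(eta) = -2.32 + 13.791 = 11.471

11.471


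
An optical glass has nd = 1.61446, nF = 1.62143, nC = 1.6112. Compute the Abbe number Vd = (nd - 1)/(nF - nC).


Abbe number formula: Vd = (nd - 1) / (nF - nC)
  nd - 1 = 1.61446 - 1 = 0.61446
  nF - nC = 1.62143 - 1.6112 = 0.01023
  Vd = 0.61446 / 0.01023 = 60.06

60.06


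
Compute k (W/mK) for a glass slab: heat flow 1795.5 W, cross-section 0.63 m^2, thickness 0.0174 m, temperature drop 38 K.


Fourier's law rearranged: k = Q * t / (A * dT)
  Numerator = 1795.5 * 0.0174 = 31.2417
  Denominator = 0.63 * 38 = 23.94
  k = 31.2417 / 23.94 = 1.305 W/mK

1.305 W/mK


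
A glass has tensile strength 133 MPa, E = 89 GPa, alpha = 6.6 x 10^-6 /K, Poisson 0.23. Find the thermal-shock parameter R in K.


Thermal shock resistance: R = sigma * (1 - nu) / (E * alpha)
  Numerator = 133 * (1 - 0.23) = 102.41
  Denominator = 89 * 1000 * (6.6 x 10^-6) = 0.5874
  R = 102.41 / 0.5874 = 174.3 K

174.3 K


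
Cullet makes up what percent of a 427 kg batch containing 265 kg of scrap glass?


Cullet ratio = (cullet mass / total batch mass) * 100
  Ratio = 265 / 427 * 100 = 62.06%

62.06%


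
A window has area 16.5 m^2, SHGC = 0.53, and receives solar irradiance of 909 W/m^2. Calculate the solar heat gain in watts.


Solar heat gain: Q = Area * SHGC * Irradiance
  Q = 16.5 * 0.53 * 909 = 7949.2 W

7949.2 W


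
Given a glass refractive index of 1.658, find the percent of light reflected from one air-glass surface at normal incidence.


Fresnel reflectance at normal incidence:
  R = ((n - 1)/(n + 1))^2
  (n - 1)/(n + 1) = (1.658 - 1)/(1.658 + 1) = 0.247555
  R = 0.247555^2 = 0.0612835
  R(%) = 0.0612835 * 100 = 6.128%

6.128%


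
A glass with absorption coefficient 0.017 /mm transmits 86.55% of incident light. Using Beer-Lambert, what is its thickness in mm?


Rearrange T = exp(-alpha * thickness):
  thickness = -ln(T) / alpha
  T = 86.55/100 = 0.8655
  ln(T) = -0.14445
  -ln(T) = 0.14445
  thickness = 0.14445 / 0.017 = 8.5 mm

8.5 mm


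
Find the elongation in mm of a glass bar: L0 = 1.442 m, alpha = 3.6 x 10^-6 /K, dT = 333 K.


Thermal expansion formula: dL = alpha * L0 * dT
  dL = (3.6 x 10^-6) * 1.442 * 333 = 0.00172867 m
Convert to mm: 0.00172867 * 1000 = 1.7287 mm

1.7287 mm


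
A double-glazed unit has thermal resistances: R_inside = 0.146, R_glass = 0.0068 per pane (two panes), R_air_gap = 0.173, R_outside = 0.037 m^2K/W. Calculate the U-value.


Total thermal resistance (series):
  R_total = R_in + R_glass + R_air + R_glass + R_out
  R_total = 0.146 + 0.0068 + 0.173 + 0.0068 + 0.037 = 0.3696 m^2K/W
U-value = 1 / R_total = 1 / 0.3696 = 2.706 W/m^2K

2.706 W/m^2K


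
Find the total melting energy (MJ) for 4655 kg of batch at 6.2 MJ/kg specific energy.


Total energy = mass * specific energy
  E = 4655 * 6.2 = 28861 MJ

28861 MJ


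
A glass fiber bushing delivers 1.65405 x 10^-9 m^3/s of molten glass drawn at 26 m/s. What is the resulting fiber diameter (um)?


Cross-sectional area from continuity:
  A = Q / v = 1.65405 x 10^-9 / 26 = 6.361731 x 10^-11 m^2
Diameter from circular cross-section:
  d = sqrt(4A / pi) * 10^6 (m -> um)
  d = sqrt(4 * 6.361731 x 10^-11 / pi) * 10^6 = 9.0 um

9.0 um


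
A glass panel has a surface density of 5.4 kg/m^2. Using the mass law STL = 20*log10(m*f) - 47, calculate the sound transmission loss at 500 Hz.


Mass law: STL = 20 * log10(m * f) - 47
  m * f = 5.4 * 500 = 2700
  log10(2700) = 3.43136
  STL = 20 * 3.43136 - 47 = 68.6272 - 47 = 21.6 dB

21.6 dB


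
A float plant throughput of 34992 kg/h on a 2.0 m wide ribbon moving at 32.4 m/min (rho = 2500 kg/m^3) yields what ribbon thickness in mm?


Ribbon cross-section from mass balance:
  Volume rate = throughput / density = 34992 / 2500 = 13.9968 m^3/h
  thickness = volume rate / (speed * 60 * width), i.e.
  thickness = throughput / (60 * speed * width * density) * 1000
  thickness = 34992 / (60 * 32.4 * 2.0 * 2500) * 1000 = 3.6 mm

3.6 mm


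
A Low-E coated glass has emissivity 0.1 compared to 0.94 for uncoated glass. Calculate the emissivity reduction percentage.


Percentage reduction = (1 - coated/uncoated) * 100
  Ratio = 0.1 / 0.94 = 0.1064
  Reduction = (1 - 0.1064) * 100 = 89.4%

89.4%


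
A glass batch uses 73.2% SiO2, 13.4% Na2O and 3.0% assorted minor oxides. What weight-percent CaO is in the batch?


Pieces sum to 100%:
  CaO = 100 - (SiO2 + Na2O + others)
  CaO = 100 - (73.2 + 13.4 + 3.0) = 10.4%

10.4%


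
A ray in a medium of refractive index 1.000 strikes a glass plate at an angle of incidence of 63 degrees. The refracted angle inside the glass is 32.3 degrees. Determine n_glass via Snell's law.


Apply Snell's law: n1 * sin(theta1) = n2 * sin(theta2)
  n2 = n1 * sin(theta1) / sin(theta2)
  sin(63) = 0.891007
  sin(32.3) = 0.534352
  n2 = 1.000 * 0.891007 / 0.534352 = 1.6675

1.6675


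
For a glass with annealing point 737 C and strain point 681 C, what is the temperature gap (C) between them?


Gap = T_anneal - T_strain:
  gap = 737 - 681 = 56 C

56 C


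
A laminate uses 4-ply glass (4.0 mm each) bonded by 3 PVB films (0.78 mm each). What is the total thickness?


Total thickness = glass contribution + PVB contribution
  Glass: 4 * 4.0 = 16.0 mm
  PVB: 3 * 0.78 = 2.34 mm
  Total = 16.0 + 2.34 = 18.34 mm

18.34 mm


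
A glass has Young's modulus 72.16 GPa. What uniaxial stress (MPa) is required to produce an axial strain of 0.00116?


Rearrange E = sigma / epsilon:
  sigma = E * epsilon
  E (MPa) = 72.16 * 1000 = 72160
  sigma = 72160 * 0.00116 = 83.71 MPa

83.71 MPa


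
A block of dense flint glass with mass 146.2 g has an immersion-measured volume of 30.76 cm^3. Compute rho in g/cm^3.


Use the definition of density:
  rho = mass / volume
  rho = 146.2 / 30.76 = 4.753 g/cm^3

4.753 g/cm^3


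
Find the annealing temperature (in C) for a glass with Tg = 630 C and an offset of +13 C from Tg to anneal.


The annealing temperature is Tg plus the offset:
  T_anneal = 630 + 13 = 643 C

643 C


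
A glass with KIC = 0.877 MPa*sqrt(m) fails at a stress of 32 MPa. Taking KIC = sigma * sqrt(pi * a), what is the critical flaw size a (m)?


Rearrange KIC = sigma * sqrt(pi * a):
  sqrt(pi * a) = KIC / sigma
  sqrt(pi * a) = 0.877 / 32 = 0.027406
  a = (KIC / sigma)^2 / pi
  a = 0.027406^2 / pi = 0.0002391 m

0.0002391 m


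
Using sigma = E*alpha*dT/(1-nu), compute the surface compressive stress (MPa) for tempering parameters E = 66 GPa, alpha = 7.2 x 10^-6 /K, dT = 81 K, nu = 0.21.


Tempering stress: sigma = E * alpha * dT / (1 - nu)
  E (MPa) = 66 * 1000 = 66000
  Numerator = 66000 * (7.2 x 10^-6) * 81 = 38.4912
  Denominator = 1 - 0.21 = 0.79
  sigma = 38.4912 / 0.79 = 48.7 MPa

48.7 MPa


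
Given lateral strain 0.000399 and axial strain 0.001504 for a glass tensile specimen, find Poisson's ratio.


Poisson's ratio: nu = lateral strain / axial strain
  nu = 0.000399 / 0.001504 = 0.2653

0.2653


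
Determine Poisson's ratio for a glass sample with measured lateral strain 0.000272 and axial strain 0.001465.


Poisson's ratio: nu = lateral strain / axial strain
  nu = 0.000272 / 0.001465 = 0.1857

0.1857


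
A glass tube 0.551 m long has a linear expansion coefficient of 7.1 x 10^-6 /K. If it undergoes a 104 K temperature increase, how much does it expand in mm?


Thermal expansion formula: dL = alpha * L0 * dT
  dL = (7.1 x 10^-6) * 0.551 * 104 = 0.00040686 m
Convert to mm: 0.00040686 * 1000 = 0.4069 mm

0.4069 mm


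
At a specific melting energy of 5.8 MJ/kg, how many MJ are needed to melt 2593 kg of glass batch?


Total energy = mass * specific energy
  E = 2593 * 5.8 = 15039.4 MJ

15039.4 MJ


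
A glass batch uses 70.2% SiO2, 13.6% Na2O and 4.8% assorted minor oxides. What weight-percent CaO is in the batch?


Pieces sum to 100%:
  CaO = 100 - (SiO2 + Na2O + others)
  CaO = 100 - (70.2 + 13.6 + 4.8) = 11.4%

11.4%


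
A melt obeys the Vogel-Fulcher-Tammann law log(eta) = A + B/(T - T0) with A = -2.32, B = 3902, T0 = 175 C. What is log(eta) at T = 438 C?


VFT equation: log(eta) = A + B / (T - T0)
  T - T0 = 438 - 175 = 263
  B / (T - T0) = 3902 / 263 = 14.837
  log(eta) = -2.32 + 14.837 = 12.517

12.517


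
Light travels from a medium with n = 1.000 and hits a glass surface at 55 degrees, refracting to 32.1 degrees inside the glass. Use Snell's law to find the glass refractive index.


Apply Snell's law: n1 * sin(theta1) = n2 * sin(theta2)
  n2 = n1 * sin(theta1) / sin(theta2)
  sin(55) = 0.819152
  sin(32.1) = 0.531399
  n2 = 1.000 * 0.819152 / 0.531399 = 1.5415

1.5415


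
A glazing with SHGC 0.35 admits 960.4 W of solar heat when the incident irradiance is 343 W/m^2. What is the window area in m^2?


Rearrange Q = Area * SHGC * Irradiance:
  Area = Q / (SHGC * Irradiance)
  Area = 960.4 / (0.35 * 343) = 8.0 m^2

8.0 m^2


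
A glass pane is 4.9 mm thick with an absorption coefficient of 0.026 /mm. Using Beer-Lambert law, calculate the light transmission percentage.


Beer-Lambert law: T = exp(-alpha * thickness)
  exponent = -0.026 * 4.9 = -0.1274
  T = exp(-0.1274) = 0.8804
  Percentage = 0.8804 * 100 = 88.04%

88.04%


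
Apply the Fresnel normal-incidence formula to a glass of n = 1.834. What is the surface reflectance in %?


Fresnel reflectance at normal incidence:
  R = ((n - 1)/(n + 1))^2
  (n - 1)/(n + 1) = (1.834 - 1)/(1.834 + 1) = 0.294284
  R = 0.294284^2 = 0.0866031
  R(%) = 0.0866031 * 100 = 8.66%

8.66%


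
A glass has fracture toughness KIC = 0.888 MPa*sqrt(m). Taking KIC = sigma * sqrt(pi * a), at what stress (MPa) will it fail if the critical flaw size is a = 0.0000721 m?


Rearrange KIC = sigma * sqrt(pi * a):
  sigma = KIC / sqrt(pi * a)
  sqrt(pi * 0.0000721) = 0.01505
  sigma = 0.888 / 0.01505 = 59.0 MPa

59.0 MPa


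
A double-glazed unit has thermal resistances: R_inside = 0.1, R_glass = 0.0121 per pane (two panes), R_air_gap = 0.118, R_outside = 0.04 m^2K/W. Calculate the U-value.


Total thermal resistance (series):
  R_total = R_in + R_glass + R_air + R_glass + R_out
  R_total = 0.1 + 0.0121 + 0.118 + 0.0121 + 0.04 = 0.2822 m^2K/W
U-value = 1 / R_total = 1 / 0.2822 = 3.544 W/m^2K

3.544 W/m^2K


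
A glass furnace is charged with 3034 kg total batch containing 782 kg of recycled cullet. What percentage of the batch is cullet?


Cullet ratio = (cullet mass / total batch mass) * 100
  Ratio = 782 / 3034 * 100 = 25.77%

25.77%


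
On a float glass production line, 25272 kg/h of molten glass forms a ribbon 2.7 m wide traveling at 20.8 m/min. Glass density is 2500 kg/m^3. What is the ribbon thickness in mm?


Ribbon cross-section from mass balance:
  Volume rate = throughput / density = 25272 / 2500 = 10.1088 m^3/h
  thickness = volume rate / (speed * 60 * width), i.e.
  thickness = throughput / (60 * speed * width * density) * 1000
  thickness = 25272 / (60 * 20.8 * 2.7 * 2500) * 1000 = 3.0 mm

3.0 mm


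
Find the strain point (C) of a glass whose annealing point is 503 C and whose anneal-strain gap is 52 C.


Strain point = annealing point - difference:
  T_strain = 503 - 52 = 451 C

451 C


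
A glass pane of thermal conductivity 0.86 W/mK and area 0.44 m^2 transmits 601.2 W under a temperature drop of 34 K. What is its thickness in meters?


Fourier's law: t = k * A * dT / Q
  t = 0.86 * 0.44 * 34 / 601.2
  t = 12.8656 / 601.2 = 0.0214 m

0.0214 m


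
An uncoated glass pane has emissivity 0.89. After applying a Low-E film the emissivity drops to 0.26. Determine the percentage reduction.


Percentage reduction = (1 - coated/uncoated) * 100
  Ratio = 0.26 / 0.89 = 0.2921
  Reduction = (1 - 0.2921) * 100 = 70.8%

70.8%


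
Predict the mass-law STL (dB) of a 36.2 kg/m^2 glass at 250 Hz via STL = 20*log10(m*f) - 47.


Mass law: STL = 20 * log10(m * f) - 47
  m * f = 36.2 * 250 = 9050
  log10(9050) = 3.95665
  STL = 20 * 3.95665 - 47 = 79.133 - 47 = 32.1 dB

32.1 dB


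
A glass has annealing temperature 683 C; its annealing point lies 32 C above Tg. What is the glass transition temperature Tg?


Rearrange T_anneal = Tg + offset for Tg:
  Tg = T_anneal - offset = 683 - 32 = 651 C

651 C


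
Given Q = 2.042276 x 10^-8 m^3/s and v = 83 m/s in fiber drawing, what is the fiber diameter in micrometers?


Cross-sectional area from continuity:
  A = Q / v = 2.042276 x 10^-8 / 83 = 2.460573 x 10^-10 m^2
Diameter from circular cross-section:
  d = sqrt(4A / pi) * 10^6 (m -> um)
  d = sqrt(4 * 2.460573 x 10^-10 / pi) * 10^6 = 17.7 um

17.7 um


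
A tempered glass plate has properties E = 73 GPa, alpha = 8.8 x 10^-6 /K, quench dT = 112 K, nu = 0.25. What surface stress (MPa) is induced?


Tempering stress: sigma = E * alpha * dT / (1 - nu)
  E (MPa) = 73 * 1000 = 73000
  Numerator = 73000 * (8.8 x 10^-6) * 112 = 71.9488
  Denominator = 1 - 0.25 = 0.75
  sigma = 71.9488 / 0.75 = 95.9 MPa

95.9 MPa


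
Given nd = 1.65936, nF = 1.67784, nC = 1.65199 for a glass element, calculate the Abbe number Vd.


Abbe number formula: Vd = (nd - 1) / (nF - nC)
  nd - 1 = 1.65936 - 1 = 0.65936
  nF - nC = 1.67784 - 1.65199 = 0.02585
  Vd = 0.65936 / 0.02585 = 25.51

25.51


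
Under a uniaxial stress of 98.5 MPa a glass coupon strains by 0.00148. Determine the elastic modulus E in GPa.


Young's modulus: E = stress / strain
  E = 98.5 MPa / 0.00148 = 66554.05 MPa
Convert to GPa: 66554.05 / 1000 = 66.55 GPa

66.55 GPa


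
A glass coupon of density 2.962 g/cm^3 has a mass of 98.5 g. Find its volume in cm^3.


Rearrange rho = m / V:
  V = m / rho
  V = 98.5 / 2.962 = 33.255 cm^3

33.255 cm^3


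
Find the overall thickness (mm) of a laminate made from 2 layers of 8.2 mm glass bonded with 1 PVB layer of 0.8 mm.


Total thickness = glass contribution + PVB contribution
  Glass: 2 * 8.2 = 16.4 mm
  PVB: 1 * 0.8 = 0.8 mm
  Total = 16.4 + 0.8 = 17.2 mm

17.2 mm


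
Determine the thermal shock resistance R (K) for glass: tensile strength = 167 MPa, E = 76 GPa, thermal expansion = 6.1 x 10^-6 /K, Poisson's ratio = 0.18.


Thermal shock resistance: R = sigma * (1 - nu) / (E * alpha)
  Numerator = 167 * (1 - 0.18) = 136.94
  Denominator = 76 * 1000 * (6.1 x 10^-6) = 0.4636
  R = 136.94 / 0.4636 = 295.4 K

295.4 K


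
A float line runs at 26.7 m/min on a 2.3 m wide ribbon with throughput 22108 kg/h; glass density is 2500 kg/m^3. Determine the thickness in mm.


Ribbon cross-section from mass balance:
  Volume rate = throughput / density = 22108 / 2500 = 8.8432 m^3/h
  thickness = volume rate / (speed * 60 * width), i.e.
  thickness = throughput / (60 * speed * width * density) * 1000
  thickness = 22108 / (60 * 26.7 * 2.3 * 2500) * 1000 = 2.4 mm

2.4 mm


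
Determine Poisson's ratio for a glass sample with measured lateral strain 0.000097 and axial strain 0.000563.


Poisson's ratio: nu = lateral strain / axial strain
  nu = 0.000097 / 0.000563 = 0.1723

0.1723


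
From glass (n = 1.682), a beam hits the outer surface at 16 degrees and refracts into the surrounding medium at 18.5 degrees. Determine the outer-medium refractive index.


Apply Snell's law: n1 * sin(theta1) = n2 * sin(theta2)
  n2 = n1 * sin(theta1) / sin(theta2)
  sin(16) = 0.275637
  sin(18.5) = 0.317305
  n2 = 1.682 * 0.275637 / 0.317305 = 1.4611

1.4611


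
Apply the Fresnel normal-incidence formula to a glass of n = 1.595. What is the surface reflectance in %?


Fresnel reflectance at normal incidence:
  R = ((n - 1)/(n + 1))^2
  (n - 1)/(n + 1) = (1.595 - 1)/(1.595 + 1) = 0.229287
  R = 0.229287^2 = 0.0525725
  R(%) = 0.0525725 * 100 = 5.257%

5.257%


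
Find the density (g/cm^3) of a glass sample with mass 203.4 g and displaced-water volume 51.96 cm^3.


Use the definition of density:
  rho = mass / volume
  rho = 203.4 / 51.96 = 3.915 g/cm^3

3.915 g/cm^3


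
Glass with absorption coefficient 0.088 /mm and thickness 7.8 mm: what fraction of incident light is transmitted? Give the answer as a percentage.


Beer-Lambert law: T = exp(-alpha * thickness)
  exponent = -0.088 * 7.8 = -0.6864
  T = exp(-0.6864) = 0.5034
  Percentage = 0.5034 * 100 = 50.34%

50.34%


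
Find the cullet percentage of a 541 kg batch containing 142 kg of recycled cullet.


Cullet ratio = (cullet mass / total batch mass) * 100
  Ratio = 142 / 541 * 100 = 26.25%

26.25%


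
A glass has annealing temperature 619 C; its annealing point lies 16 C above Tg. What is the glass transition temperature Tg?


Rearrange T_anneal = Tg + offset for Tg:
  Tg = T_anneal - offset = 619 - 16 = 603 C

603 C


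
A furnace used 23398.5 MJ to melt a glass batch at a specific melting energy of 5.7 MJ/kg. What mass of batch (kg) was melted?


Rearrange E = m * s for m:
  m = E / s
  m = 23398.5 / 5.7 = 4105.0 kg

4105.0 kg


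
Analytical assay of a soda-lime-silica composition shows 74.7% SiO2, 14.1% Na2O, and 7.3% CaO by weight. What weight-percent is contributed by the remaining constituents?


Sum the three major oxides:
  SiO2 + Na2O + CaO = 74.7 + 14.1 + 7.3 = 96.1%
Subtract from 100%:
  Others = 100 - 96.1 = 3.9%

3.9%


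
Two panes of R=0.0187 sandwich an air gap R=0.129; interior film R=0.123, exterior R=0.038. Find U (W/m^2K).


Total thermal resistance (series):
  R_total = R_in + R_glass + R_air + R_glass + R_out
  R_total = 0.123 + 0.0187 + 0.129 + 0.0187 + 0.038 = 0.3274 m^2K/W
U-value = 1 / R_total = 1 / 0.3274 = 3.054 W/m^2K

3.054 W/m^2K


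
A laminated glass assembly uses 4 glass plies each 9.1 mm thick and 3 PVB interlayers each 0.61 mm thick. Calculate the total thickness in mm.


Total thickness = glass contribution + PVB contribution
  Glass: 4 * 9.1 = 36.4 mm
  PVB: 3 * 0.61 = 1.83 mm
  Total = 36.4 + 1.83 = 38.23 mm

38.23 mm


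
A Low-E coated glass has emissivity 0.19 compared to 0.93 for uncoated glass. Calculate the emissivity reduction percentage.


Percentage reduction = (1 - coated/uncoated) * 100
  Ratio = 0.19 / 0.93 = 0.2043
  Reduction = (1 - 0.2043) * 100 = 79.6%

79.6%


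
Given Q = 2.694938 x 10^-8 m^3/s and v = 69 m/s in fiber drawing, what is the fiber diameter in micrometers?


Cross-sectional area from continuity:
  A = Q / v = 2.694938 x 10^-8 / 69 = 3.905707 x 10^-10 m^2
Diameter from circular cross-section:
  d = sqrt(4A / pi) * 10^6 (m -> um)
  d = sqrt(4 * 3.905707 x 10^-10 / pi) * 10^6 = 22.3 um

22.3 um


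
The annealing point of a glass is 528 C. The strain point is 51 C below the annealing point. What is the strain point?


Strain point = annealing point - difference:
  T_strain = 528 - 51 = 477 C

477 C


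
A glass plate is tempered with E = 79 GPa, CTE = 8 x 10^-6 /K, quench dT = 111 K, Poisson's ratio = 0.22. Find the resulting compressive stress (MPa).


Tempering stress: sigma = E * alpha * dT / (1 - nu)
  E (MPa) = 79 * 1000 = 79000
  Numerator = 79000 * (8 x 10^-6) * 111 = 70.152
  Denominator = 1 - 0.22 = 0.78
  sigma = 70.152 / 0.78 = 89.9 MPa

89.9 MPa


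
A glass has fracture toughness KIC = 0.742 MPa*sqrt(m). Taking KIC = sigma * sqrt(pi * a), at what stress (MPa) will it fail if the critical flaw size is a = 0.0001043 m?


Rearrange KIC = sigma * sqrt(pi * a):
  sigma = KIC / sqrt(pi * a)
  sqrt(pi * 0.0001043) = 0.018102
  sigma = 0.742 / 0.018102 = 40.99 MPa

40.99 MPa


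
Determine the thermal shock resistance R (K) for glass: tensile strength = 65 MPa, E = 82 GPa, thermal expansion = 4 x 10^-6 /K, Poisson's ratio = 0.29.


Thermal shock resistance: R = sigma * (1 - nu) / (E * alpha)
  Numerator = 65 * (1 - 0.29) = 46.15
  Denominator = 82 * 1000 * (4 x 10^-6) = 0.328
  R = 46.15 / 0.328 = 140.7 K

140.7 K


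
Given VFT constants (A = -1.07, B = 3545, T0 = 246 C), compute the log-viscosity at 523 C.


VFT equation: log(eta) = A + B / (T - T0)
  T - T0 = 523 - 246 = 277
  B / (T - T0) = 3545 / 277 = 12.798
  log(eta) = -1.07 + 12.798 = 11.728

11.728


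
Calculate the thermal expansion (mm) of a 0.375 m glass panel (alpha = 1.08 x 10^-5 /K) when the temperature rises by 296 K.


Thermal expansion formula: dL = alpha * L0 * dT
  dL = (1.08 x 10^-5) * 0.375 * 296 = 0.0011988 m
Convert to mm: 0.0011988 * 1000 = 1.1988 mm

1.1988 mm


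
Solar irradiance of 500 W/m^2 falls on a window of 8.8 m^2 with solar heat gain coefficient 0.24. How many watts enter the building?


Solar heat gain: Q = Area * SHGC * Irradiance
  Q = 8.8 * 0.24 * 500 = 1056 W

1056 W


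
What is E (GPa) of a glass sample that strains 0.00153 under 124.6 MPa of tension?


Young's modulus: E = stress / strain
  E = 124.6 MPa / 0.00153 = 81437.91 MPa
Convert to GPa: 81437.91 / 1000 = 81.44 GPa

81.44 GPa


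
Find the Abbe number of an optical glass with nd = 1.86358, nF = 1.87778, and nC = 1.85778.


Abbe number formula: Vd = (nd - 1) / (nF - nC)
  nd - 1 = 1.86358 - 1 = 0.86358
  nF - nC = 1.87778 - 1.85778 = 0.02
  Vd = 0.86358 / 0.02 = 43.18

43.18


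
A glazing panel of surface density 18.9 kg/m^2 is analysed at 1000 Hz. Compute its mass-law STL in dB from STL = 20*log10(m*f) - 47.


Mass law: STL = 20 * log10(m * f) - 47
  m * f = 18.9 * 1000 = 18900
  log10(18900) = 4.27646
  STL = 20 * 4.27646 - 47 = 85.5292 - 47 = 38.5 dB

38.5 dB


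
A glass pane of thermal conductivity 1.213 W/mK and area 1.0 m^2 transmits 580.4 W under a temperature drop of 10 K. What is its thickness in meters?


Fourier's law: t = k * A * dT / Q
  t = 1.213 * 1.0 * 10 / 580.4
  t = 12.13 / 580.4 = 0.0209 m

0.0209 m


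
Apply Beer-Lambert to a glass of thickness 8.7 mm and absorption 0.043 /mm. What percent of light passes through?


Beer-Lambert law: T = exp(-alpha * thickness)
  exponent = -0.043 * 8.7 = -0.3741
  T = exp(-0.3741) = 0.6879
  Percentage = 0.6879 * 100 = 68.79%

68.79%


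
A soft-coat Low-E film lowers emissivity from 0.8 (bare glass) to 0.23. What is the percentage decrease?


Percentage reduction = (1 - coated/uncoated) * 100
  Ratio = 0.23 / 0.8 = 0.2875
  Reduction = (1 - 0.2875) * 100 = 71.2%

71.2%


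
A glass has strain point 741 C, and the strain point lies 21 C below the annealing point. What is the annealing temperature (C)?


T_anneal = T_strain + gap:
  T_anneal = 741 + 21 = 762 C

762 C


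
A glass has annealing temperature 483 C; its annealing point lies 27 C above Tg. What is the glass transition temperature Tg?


Rearrange T_anneal = Tg + offset for Tg:
  Tg = T_anneal - offset = 483 - 27 = 456 C

456 C


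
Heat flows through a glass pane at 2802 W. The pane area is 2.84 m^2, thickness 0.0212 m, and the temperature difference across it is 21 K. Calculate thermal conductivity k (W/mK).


Fourier's law rearranged: k = Q * t / (A * dT)
  Numerator = 2802 * 0.0212 = 59.4024
  Denominator = 2.84 * 21 = 59.64
  k = 59.4024 / 59.64 = 0.996 W/mK

0.996 W/mK


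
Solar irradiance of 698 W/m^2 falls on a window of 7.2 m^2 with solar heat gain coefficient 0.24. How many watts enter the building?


Solar heat gain: Q = Area * SHGC * Irradiance
  Q = 7.2 * 0.24 * 698 = 1206.1 W

1206.1 W


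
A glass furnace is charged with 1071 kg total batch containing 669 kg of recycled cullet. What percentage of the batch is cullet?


Cullet ratio = (cullet mass / total batch mass) * 100
  Ratio = 669 / 1071 * 100 = 62.46%

62.46%


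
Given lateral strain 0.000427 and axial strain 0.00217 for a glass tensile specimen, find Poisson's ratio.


Poisson's ratio: nu = lateral strain / axial strain
  nu = 0.000427 / 0.00217 = 0.1968

0.1968


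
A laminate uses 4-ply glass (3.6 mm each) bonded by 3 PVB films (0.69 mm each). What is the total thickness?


Total thickness = glass contribution + PVB contribution
  Glass: 4 * 3.6 = 14.4 mm
  PVB: 3 * 0.69 = 2.07 mm
  Total = 14.4 + 2.07 = 16.47 mm

16.47 mm


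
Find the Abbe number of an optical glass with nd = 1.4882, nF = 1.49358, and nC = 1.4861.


Abbe number formula: Vd = (nd - 1) / (nF - nC)
  nd - 1 = 1.4882 - 1 = 0.4882
  nF - nC = 1.49358 - 1.4861 = 0.00748
  Vd = 0.4882 / 0.00748 = 65.27

65.27


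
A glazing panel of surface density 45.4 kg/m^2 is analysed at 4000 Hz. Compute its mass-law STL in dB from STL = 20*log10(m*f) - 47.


Mass law: STL = 20 * log10(m * f) - 47
  m * f = 45.4 * 4000 = 181600
  log10(181600) = 5.25912
  STL = 20 * 5.25912 - 47 = 105.1824 - 47 = 58.2 dB

58.2 dB


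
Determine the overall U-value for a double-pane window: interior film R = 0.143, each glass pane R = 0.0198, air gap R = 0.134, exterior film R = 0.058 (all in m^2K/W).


Total thermal resistance (series):
  R_total = R_in + R_glass + R_air + R_glass + R_out
  R_total = 0.143 + 0.0198 + 0.134 + 0.0198 + 0.058 = 0.3746 m^2K/W
U-value = 1 / R_total = 1 / 0.3746 = 2.67 W/m^2K

2.67 W/m^2K


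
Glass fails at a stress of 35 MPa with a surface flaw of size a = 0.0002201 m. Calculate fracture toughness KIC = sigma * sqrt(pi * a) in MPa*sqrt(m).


Fracture toughness: KIC = sigma * sqrt(pi * a)
  pi * a = pi * 0.0002201 = 0.000691465
  sqrt(pi * a) = 0.026296
  KIC = 35 * 0.026296 = 0.92 MPa*sqrt(m)

0.92 MPa*sqrt(m)


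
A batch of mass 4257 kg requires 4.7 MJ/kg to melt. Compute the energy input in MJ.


Total energy = mass * specific energy
  E = 4257 * 4.7 = 20007.9 MJ

20007.9 MJ


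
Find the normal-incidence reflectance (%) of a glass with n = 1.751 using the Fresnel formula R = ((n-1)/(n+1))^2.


Fresnel reflectance at normal incidence:
  R = ((n - 1)/(n + 1))^2
  (n - 1)/(n + 1) = (1.751 - 1)/(1.751 + 1) = 0.272992
  R = 0.272992^2 = 0.0745246
  R(%) = 0.0745246 * 100 = 7.452%

7.452%


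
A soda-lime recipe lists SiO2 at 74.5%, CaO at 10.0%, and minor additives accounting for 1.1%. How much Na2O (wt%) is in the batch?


Pieces sum to 100%:
  Na2O = 100 - (SiO2 + CaO + others)
  Na2O = 100 - (74.5 + 10.0 + 1.1) = 14.4%

14.4%


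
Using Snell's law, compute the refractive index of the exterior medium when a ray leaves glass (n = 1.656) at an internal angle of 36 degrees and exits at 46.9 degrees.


Apply Snell's law: n1 * sin(theta1) = n2 * sin(theta2)
  n2 = n1 * sin(theta1) / sin(theta2)
  sin(36) = 0.587785
  sin(46.9) = 0.730162
  n2 = 1.656 * 0.587785 / 0.730162 = 1.3331

1.3331


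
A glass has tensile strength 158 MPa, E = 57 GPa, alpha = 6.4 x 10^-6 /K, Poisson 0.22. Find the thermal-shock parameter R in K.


Thermal shock resistance: R = sigma * (1 - nu) / (E * alpha)
  Numerator = 158 * (1 - 0.22) = 123.24
  Denominator = 57 * 1000 * (6.4 x 10^-6) = 0.3648
  R = 123.24 / 0.3648 = 337.8 K

337.8 K


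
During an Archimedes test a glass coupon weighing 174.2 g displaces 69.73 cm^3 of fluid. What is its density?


Use the definition of density:
  rho = mass / volume
  rho = 174.2 / 69.73 = 2.498 g/cm^3

2.498 g/cm^3


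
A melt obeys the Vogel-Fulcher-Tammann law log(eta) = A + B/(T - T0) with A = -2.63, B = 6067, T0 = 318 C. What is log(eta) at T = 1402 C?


VFT equation: log(eta) = A + B / (T - T0)
  T - T0 = 1402 - 318 = 1084
  B / (T - T0) = 6067 / 1084 = 5.597
  log(eta) = -2.63 + 5.597 = 2.967

2.967


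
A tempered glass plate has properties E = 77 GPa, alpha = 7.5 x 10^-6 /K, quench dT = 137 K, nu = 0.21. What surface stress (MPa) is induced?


Tempering stress: sigma = E * alpha * dT / (1 - nu)
  E (MPa) = 77 * 1000 = 77000
  Numerator = 77000 * (7.5 x 10^-6) * 137 = 79.1175
  Denominator = 1 - 0.21 = 0.79
  sigma = 79.1175 / 0.79 = 100.1 MPa

100.1 MPa


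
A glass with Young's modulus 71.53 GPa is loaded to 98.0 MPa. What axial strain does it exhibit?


Rearrange E = sigma / epsilon:
  epsilon = sigma / E
  E (MPa) = 71.53 * 1000 = 71530
  epsilon = 98.0 / 71530 = 0.00137

0.00137


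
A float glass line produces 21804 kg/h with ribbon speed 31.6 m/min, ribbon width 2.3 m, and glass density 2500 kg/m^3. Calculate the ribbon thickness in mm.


Ribbon cross-section from mass balance:
  Volume rate = throughput / density = 21804 / 2500 = 8.7216 m^3/h
  thickness = volume rate / (speed * 60 * width), i.e.
  thickness = throughput / (60 * speed * width * density) * 1000
  thickness = 21804 / (60 * 31.6 * 2.3 * 2500) * 1000 = 2.0 mm

2.0 mm


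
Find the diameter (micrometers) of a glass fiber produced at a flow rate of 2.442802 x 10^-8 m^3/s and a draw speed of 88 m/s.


Cross-sectional area from continuity:
  A = Q / v = 2.442802 x 10^-8 / 88 = 2.775911 x 10^-10 m^2
Diameter from circular cross-section:
  d = sqrt(4A / pi) * 10^6 (m -> um)
  d = sqrt(4 * 2.775911 x 10^-10 / pi) * 10^6 = 18.8 um

18.8 um


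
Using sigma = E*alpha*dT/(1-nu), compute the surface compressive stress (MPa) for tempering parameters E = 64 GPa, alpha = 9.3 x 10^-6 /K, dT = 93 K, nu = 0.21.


Tempering stress: sigma = E * alpha * dT / (1 - nu)
  E (MPa) = 64 * 1000 = 64000
  Numerator = 64000 * (9.3 x 10^-6) * 93 = 55.3536
  Denominator = 1 - 0.21 = 0.79
  sigma = 55.3536 / 0.79 = 70.1 MPa

70.1 MPa


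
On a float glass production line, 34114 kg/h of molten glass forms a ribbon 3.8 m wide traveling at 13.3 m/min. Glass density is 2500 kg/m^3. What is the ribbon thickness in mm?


Ribbon cross-section from mass balance:
  Volume rate = throughput / density = 34114 / 2500 = 13.6456 m^3/h
  thickness = volume rate / (speed * 60 * width), i.e.
  thickness = throughput / (60 * speed * width * density) * 1000
  thickness = 34114 / (60 * 13.3 * 3.8 * 2500) * 1000 = 4.5 mm

4.5 mm


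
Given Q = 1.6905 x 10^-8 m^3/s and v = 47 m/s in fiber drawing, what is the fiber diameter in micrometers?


Cross-sectional area from continuity:
  A = Q / v = 1.6905 x 10^-8 / 47 = 3.596809 x 10^-10 m^2
Diameter from circular cross-section:
  d = sqrt(4A / pi) * 10^6 (m -> um)
  d = sqrt(4 * 3.596809 x 10^-10 / pi) * 10^6 = 21.4 um

21.4 um


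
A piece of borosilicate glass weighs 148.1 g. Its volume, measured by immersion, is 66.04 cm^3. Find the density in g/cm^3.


Use the definition of density:
  rho = mass / volume
  rho = 148.1 / 66.04 = 2.243 g/cm^3

2.243 g/cm^3


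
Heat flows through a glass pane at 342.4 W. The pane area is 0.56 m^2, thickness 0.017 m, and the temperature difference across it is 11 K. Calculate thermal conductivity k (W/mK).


Fourier's law rearranged: k = Q * t / (A * dT)
  Numerator = 342.4 * 0.017 = 5.8208
  Denominator = 0.56 * 11 = 6.16
  k = 5.8208 / 6.16 = 0.945 W/mK

0.945 W/mK


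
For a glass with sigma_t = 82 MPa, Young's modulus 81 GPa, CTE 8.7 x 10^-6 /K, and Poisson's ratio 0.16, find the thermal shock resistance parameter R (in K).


Thermal shock resistance: R = sigma * (1 - nu) / (E * alpha)
  Numerator = 82 * (1 - 0.16) = 68.88
  Denominator = 81 * 1000 * (8.7 x 10^-6) = 0.7047
  R = 68.88 / 0.7047 = 97.7 K

97.7 K


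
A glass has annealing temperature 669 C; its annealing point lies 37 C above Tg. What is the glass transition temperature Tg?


Rearrange T_anneal = Tg + offset for Tg:
  Tg = T_anneal - offset = 669 - 37 = 632 C

632 C


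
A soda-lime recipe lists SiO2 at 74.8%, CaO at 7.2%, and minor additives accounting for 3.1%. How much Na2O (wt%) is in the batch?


Pieces sum to 100%:
  Na2O = 100 - (SiO2 + CaO + others)
  Na2O = 100 - (74.8 + 7.2 + 3.1) = 14.9%

14.9%


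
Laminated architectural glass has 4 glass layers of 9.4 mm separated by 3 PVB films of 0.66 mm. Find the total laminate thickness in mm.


Total thickness = glass contribution + PVB contribution
  Glass: 4 * 9.4 = 37.6 mm
  PVB: 3 * 0.66 = 1.98 mm
  Total = 37.6 + 1.98 = 39.58 mm

39.58 mm


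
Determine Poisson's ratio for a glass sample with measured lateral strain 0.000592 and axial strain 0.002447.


Poisson's ratio: nu = lateral strain / axial strain
  nu = 0.000592 / 0.002447 = 0.2419

0.2419


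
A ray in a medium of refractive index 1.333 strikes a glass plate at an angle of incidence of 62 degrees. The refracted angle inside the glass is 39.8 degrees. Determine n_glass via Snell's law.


Apply Snell's law: n1 * sin(theta1) = n2 * sin(theta2)
  n2 = n1 * sin(theta1) / sin(theta2)
  sin(62) = 0.882948
  sin(39.8) = 0.64011
  n2 = 1.333 * 0.882948 / 0.64011 = 1.8387

1.8387


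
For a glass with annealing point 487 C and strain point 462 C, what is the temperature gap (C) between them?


Gap = T_anneal - T_strain:
  gap = 487 - 462 = 25 C

25 C


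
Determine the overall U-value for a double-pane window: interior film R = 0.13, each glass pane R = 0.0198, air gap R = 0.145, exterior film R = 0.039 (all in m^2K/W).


Total thermal resistance (series):
  R_total = R_in + R_glass + R_air + R_glass + R_out
  R_total = 0.13 + 0.0198 + 0.145 + 0.0198 + 0.039 = 0.3536 m^2K/W
U-value = 1 / R_total = 1 / 0.3536 = 2.828 W/m^2K

2.828 W/m^2K


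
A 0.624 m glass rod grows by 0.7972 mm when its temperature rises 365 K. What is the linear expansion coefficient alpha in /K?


Rearrange dL = alpha * L0 * dT for alpha:
  alpha = dL / (L0 * dT)
  alpha = (0.7972 / 1000) / (0.624 * 365) = 0.0000035 /K = 3.5 x 10^-6 /K

3.5 x 10^-6 /K


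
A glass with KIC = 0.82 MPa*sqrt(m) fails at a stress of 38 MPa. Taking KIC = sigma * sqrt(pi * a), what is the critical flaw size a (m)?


Rearrange KIC = sigma * sqrt(pi * a):
  sqrt(pi * a) = KIC / sigma
  sqrt(pi * a) = 0.82 / 38 = 0.021579
  a = (KIC / sigma)^2 / pi
  a = 0.021579^2 / pi = 0.0001482 m

0.0001482 m


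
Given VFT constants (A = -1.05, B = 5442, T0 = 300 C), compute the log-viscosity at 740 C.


VFT equation: log(eta) = A + B / (T - T0)
  T - T0 = 740 - 300 = 440
  B / (T - T0) = 5442 / 440 = 12.368
  log(eta) = -1.05 + 12.368 = 11.318

11.318


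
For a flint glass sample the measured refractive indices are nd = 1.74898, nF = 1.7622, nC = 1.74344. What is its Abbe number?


Abbe number formula: Vd = (nd - 1) / (nF - nC)
  nd - 1 = 1.74898 - 1 = 0.74898
  nF - nC = 1.7622 - 1.74344 = 0.01876
  Vd = 0.74898 / 0.01876 = 39.92

39.92


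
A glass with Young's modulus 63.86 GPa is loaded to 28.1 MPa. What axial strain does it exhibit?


Rearrange E = sigma / epsilon:
  epsilon = sigma / E
  E (MPa) = 63.86 * 1000 = 63860
  epsilon = 28.1 / 63860 = 0.00044

0.00044


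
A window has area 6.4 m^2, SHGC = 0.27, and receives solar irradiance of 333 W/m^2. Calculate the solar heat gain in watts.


Solar heat gain: Q = Area * SHGC * Irradiance
  Q = 6.4 * 0.27 * 333 = 575.4 W

575.4 W


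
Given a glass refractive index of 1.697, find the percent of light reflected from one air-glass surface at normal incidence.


Fresnel reflectance at normal incidence:
  R = ((n - 1)/(n + 1))^2
  (n - 1)/(n + 1) = (1.697 - 1)/(1.697 + 1) = 0.258435
  R = 0.258435^2 = 0.0667886
  R(%) = 0.0667886 * 100 = 6.679%

6.679%


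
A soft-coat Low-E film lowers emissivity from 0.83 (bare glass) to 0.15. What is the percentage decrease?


Percentage reduction = (1 - coated/uncoated) * 100
  Ratio = 0.15 / 0.83 = 0.1807
  Reduction = (1 - 0.1807) * 100 = 81.9%

81.9%


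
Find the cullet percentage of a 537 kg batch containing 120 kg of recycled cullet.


Cullet ratio = (cullet mass / total batch mass) * 100
  Ratio = 120 / 537 * 100 = 22.35%

22.35%


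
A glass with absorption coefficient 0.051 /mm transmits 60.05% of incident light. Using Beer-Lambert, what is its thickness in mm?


Rearrange T = exp(-alpha * thickness):
  thickness = -ln(T) / alpha
  T = 60.05/100 = 0.6005
  ln(T) = -0.50999
  -ln(T) = 0.50999
  thickness = 0.50999 / 0.051 = 10.0 mm

10.0 mm


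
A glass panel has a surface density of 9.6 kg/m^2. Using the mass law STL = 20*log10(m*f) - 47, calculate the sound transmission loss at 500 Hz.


Mass law: STL = 20 * log10(m * f) - 47
  m * f = 9.6 * 500 = 4800
  log10(4800) = 3.68124
  STL = 20 * 3.68124 - 47 = 73.6248 - 47 = 26.6 dB

26.6 dB


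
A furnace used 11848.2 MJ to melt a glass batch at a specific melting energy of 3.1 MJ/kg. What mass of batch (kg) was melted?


Rearrange E = m * s for m:
  m = E / s
  m = 11848.2 / 3.1 = 3822.0 kg

3822.0 kg


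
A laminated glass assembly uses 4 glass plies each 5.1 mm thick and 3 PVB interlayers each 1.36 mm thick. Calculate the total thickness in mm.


Total thickness = glass contribution + PVB contribution
  Glass: 4 * 5.1 = 20.4 mm
  PVB: 3 * 1.36 = 4.08 mm
  Total = 20.4 + 4.08 = 24.48 mm

24.48 mm


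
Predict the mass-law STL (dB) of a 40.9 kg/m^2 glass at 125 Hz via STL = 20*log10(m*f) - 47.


Mass law: STL = 20 * log10(m * f) - 47
  m * f = 40.9 * 125 = 5112.5
  log10(5112.5) = 3.70863
  STL = 20 * 3.70863 - 47 = 74.1726 - 47 = 27.2 dB

27.2 dB


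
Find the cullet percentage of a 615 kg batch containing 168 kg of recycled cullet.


Cullet ratio = (cullet mass / total batch mass) * 100
  Ratio = 168 / 615 * 100 = 27.32%

27.32%


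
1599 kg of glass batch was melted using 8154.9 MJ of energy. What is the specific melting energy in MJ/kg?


Rearrange E = m * s for s:
  s = E / m
  s = 8154.9 / 1599 = 5.1 MJ/kg

5.1 MJ/kg


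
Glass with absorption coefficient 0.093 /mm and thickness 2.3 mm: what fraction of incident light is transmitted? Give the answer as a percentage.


Beer-Lambert law: T = exp(-alpha * thickness)
  exponent = -0.093 * 2.3 = -0.2139
  T = exp(-0.2139) = 0.8074
  Percentage = 0.8074 * 100 = 80.74%

80.74%


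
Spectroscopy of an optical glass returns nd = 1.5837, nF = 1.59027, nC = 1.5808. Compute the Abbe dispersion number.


Abbe number formula: Vd = (nd - 1) / (nF - nC)
  nd - 1 = 1.5837 - 1 = 0.5837
  nF - nC = 1.59027 - 1.5808 = 0.00947
  Vd = 0.5837 / 0.00947 = 61.64

61.64


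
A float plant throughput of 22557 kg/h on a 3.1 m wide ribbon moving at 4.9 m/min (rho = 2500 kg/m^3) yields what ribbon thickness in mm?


Ribbon cross-section from mass balance:
  Volume rate = throughput / density = 22557 / 2500 = 9.0228 m^3/h
  thickness = volume rate / (speed * 60 * width), i.e.
  thickness = throughput / (60 * speed * width * density) * 1000
  thickness = 22557 / (60 * 4.9 * 3.1 * 2500) * 1000 = 9.9 mm

9.9 mm
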